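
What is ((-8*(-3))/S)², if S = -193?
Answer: 576/37249 ≈ 0.015464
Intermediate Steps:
((-8*(-3))/S)² = (-8*(-3)/(-193))² = (24*(-1/193))² = (-24/193)² = 576/37249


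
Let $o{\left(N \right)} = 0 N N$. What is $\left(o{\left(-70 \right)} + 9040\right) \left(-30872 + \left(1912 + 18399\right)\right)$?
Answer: $-95471440$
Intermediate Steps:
$o{\left(N \right)} = 0$ ($o{\left(N \right)} = 0 N = 0$)
$\left(o{\left(-70 \right)} + 9040\right) \left(-30872 + \left(1912 + 18399\right)\right) = \left(0 + 9040\right) \left(-30872 + \left(1912 + 18399\right)\right) = 9040 \left(-30872 + 20311\right) = 9040 \left(-10561\right) = -95471440$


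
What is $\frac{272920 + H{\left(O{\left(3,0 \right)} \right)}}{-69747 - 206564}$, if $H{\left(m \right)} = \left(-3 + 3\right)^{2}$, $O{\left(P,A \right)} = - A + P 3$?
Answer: $- \frac{272920}{276311} \approx -0.98773$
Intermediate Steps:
$O{\left(P,A \right)} = - A + 3 P$
$H{\left(m \right)} = 0$ ($H{\left(m \right)} = 0^{2} = 0$)
$\frac{272920 + H{\left(O{\left(3,0 \right)} \right)}}{-69747 - 206564} = \frac{272920 + 0}{-69747 - 206564} = \frac{272920}{-276311} = 272920 \left(- \frac{1}{276311}\right) = - \frac{272920}{276311}$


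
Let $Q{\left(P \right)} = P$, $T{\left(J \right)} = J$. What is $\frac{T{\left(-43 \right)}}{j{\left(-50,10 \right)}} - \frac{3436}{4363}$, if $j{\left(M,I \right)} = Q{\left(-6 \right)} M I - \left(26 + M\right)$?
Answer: $- \frac{10578073}{13193712} \approx -0.80175$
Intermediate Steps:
$j{\left(M,I \right)} = -26 - M - 6 I M$ ($j{\left(M,I \right)} = - 6 M I - \left(26 + M\right) = - 6 I M - \left(26 + M\right) = -26 - M - 6 I M$)
$\frac{T{\left(-43 \right)}}{j{\left(-50,10 \right)}} - \frac{3436}{4363} = - \frac{43}{-26 - -50 - 60 \left(-50\right)} - \frac{3436}{4363} = - \frac{43}{-26 + 50 + 3000} - \frac{3436}{4363} = - \frac{43}{3024} - \frac{3436}{4363} = - \frac{10578073}{13193712}$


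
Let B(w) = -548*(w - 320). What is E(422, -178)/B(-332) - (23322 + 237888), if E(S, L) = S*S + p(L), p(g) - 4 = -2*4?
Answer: -5833069380/22331 ≈ -2.6121e+5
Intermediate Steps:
p(g) = -4 (p(g) = 4 - 2*4 = 4 - 8 = -4)
E(S, L) = -4 + S**2 (E(S, L) = S*S - 4 = S**2 - 4 = -4 + S**2)
B(w) = 175360 - 548*w (B(w) = -548*(-320 + w) = 175360 - 548*w)
E(422, -178)/B(-332) - (23322 + 237888) = (-4 + 422**2)/(175360 - 548*(-332)) - (23322 + 237888) = (-4 + 178084)/(175360 + 181936) - 1*261210 = 178080/357296 - 261210 = 178080*(1/357296) - 261210 = 11130/22331 - 261210 = -5833069380/22331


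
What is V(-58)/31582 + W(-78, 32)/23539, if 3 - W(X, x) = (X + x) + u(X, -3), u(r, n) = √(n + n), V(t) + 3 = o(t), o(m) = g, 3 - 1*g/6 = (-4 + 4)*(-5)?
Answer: 1900603/743408698 - I*√6/23539 ≈ 0.0025566 - 0.00010406*I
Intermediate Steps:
g = 18 (g = 18 - 6*(-4 + 4)*(-5) = 18 - 0*(-5) = 18 - 6*0 = 18 + 0 = 18)
o(m) = 18
V(t) = 15 (V(t) = -3 + 18 = 15)
u(r, n) = √2*√n (u(r, n) = √(2*n) = √2*√n)
W(X, x) = 3 - X - x - I*√6 (W(X, x) = 3 - ((X + x) + √2*√(-3)) = 3 - ((X + x) + √2*(I*√3)) = 3 - ((X + x) + I*√6) = 3 - (X + x + I*√6) = 3 + (-X - x - I*√6) = 3 - X - x - I*√6)
V(-58)/31582 + W(-78, 32)/23539 = 15/31582 + (3 - 1*(-78) - 1*32 - I*√6)/23539 = 15*(1/31582) + (3 + 78 - 32 - I*√6)*(1/23539) = 15/31582 + (49 - I*√6)*(1/23539) = 15/31582 + (49/23539 - I*√6/23539) = 1900603/743408698 - I*√6/23539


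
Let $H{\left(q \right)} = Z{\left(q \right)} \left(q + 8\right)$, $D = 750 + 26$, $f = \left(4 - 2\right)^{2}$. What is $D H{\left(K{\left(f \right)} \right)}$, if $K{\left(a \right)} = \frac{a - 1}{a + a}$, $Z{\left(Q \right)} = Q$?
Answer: $\frac{19497}{8} \approx 2437.1$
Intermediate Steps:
$f = 4$ ($f = 2^{2} = 4$)
$K{\left(a \right)} = \frac{-1 + a}{2 a}$
$D = 776$
$H{\left(q \right)} = q \left(8 + q\right)$ ($H{\left(q \right)} = q \left(q + 8\right) = q \left(8 + q\right)$)
$D H{\left(K{\left(f \right)} \right)} = 776 \frac{-1 + 4}{2 \cdot 4} \left(8 + \frac{-1 + 4}{2 \cdot 4}\right) = 776 \cdot \frac{1}{2} \cdot \frac{1}{4} \cdot 3 \left(8 + \frac{1}{2} \cdot \frac{1}{4} \cdot 3\right) = 776 \frac{3 \left(8 + \frac{3}{8}\right)}{8} = 776 \cdot \frac{3}{8} \cdot \frac{67}{8} = 776 \cdot \frac{201}{64} = \frac{19497}{8}$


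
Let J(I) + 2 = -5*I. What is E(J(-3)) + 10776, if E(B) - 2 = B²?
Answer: 10947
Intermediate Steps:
J(I) = -2 - 5*I
E(B) = 2 + B²
E(J(-3)) + 10776 = (2 + (-2 - 5*(-3))²) + 10776 = (2 + (-2 + 15)²) + 10776 = (2 + 13²) + 10776 = (2 + 169) + 10776 = 171 + 10776 = 10947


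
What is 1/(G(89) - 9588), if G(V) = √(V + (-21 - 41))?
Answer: -3196/30643239 - √3/30643239 ≈ -0.00010435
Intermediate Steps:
G(V) = √(-62 + V) (G(V) = √(V - 62) = √(-62 + V))
1/(G(89) - 9588) = 1/(√(-62 + 89) - 9588) = 1/(√27 - 9588) = 1/(3*√3 - 9588) = 1/(-9588 + 3*√3)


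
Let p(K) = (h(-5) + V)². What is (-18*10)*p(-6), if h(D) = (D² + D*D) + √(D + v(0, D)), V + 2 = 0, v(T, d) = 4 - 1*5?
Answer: -413640 - 17280*I*√6 ≈ -4.1364e+5 - 42327.0*I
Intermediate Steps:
v(T, d) = -1 (v(T, d) = 4 - 5 = -1)
V = -2 (V = -2 + 0 = -2)
h(D) = √(-1 + D) + 2*D² (h(D) = (D² + D*D) + √(D - 1) = (D² + D²) + √(-1 + D) = 2*D² + √(-1 + D) = √(-1 + D) + 2*D²)
p(K) = (48 + I*√6)² (p(K) = ((√(-1 - 5) + 2*(-5)²) - 2)² = ((√(-6) + 2*25) - 2)² = ((I*√6 + 50) - 2)² = ((50 + I*√6) - 2)² = (48 + I*√6)²)
(-18*10)*p(-6) = (-18*10)*(48 + I*√6)² = -180*(48 + I*√6)²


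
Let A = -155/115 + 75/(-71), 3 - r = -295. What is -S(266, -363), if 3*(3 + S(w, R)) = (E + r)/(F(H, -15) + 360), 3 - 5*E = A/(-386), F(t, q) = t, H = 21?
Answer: 4933027151/1801190835 ≈ 2.7388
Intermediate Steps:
r = 298 (r = 3 - 1*(-295) = 3 + 295 = 298)
A = -3926/1633 (A = -155*1/115 + 75*(-1/71) = -31/23 - 75/71 = -3926/1633 ≈ -2.4042)
E = 943544/1575845 (E = ⅗ - (-3926)/(8165*(-386)) = ⅗ - (-3926)*(-1)/(8165*386) = ⅗ - ⅕*1963/315169 = ⅗ - 1963/1575845 = 943544/1575845 ≈ 0.59875)
S(w, R) = -4933027151/1801190835 (S(w, R) = -3 + ((943544/1575845 + 298)/(21 + 360))/3 = -3 + ((470545354/1575845)/381)/3 = -3 + ((470545354/1575845)*(1/381))/3 = -3 + (⅓)*(470545354/600396945) = -3 + 470545354/1801190835 = -4933027151/1801190835)
-S(266, -363) = -1*(-4933027151/1801190835) = 4933027151/1801190835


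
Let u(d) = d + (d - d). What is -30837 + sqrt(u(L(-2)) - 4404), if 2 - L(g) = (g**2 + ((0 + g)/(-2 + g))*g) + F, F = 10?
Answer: -30837 + I*sqrt(4415) ≈ -30837.0 + 66.445*I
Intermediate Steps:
L(g) = -8 - g**2 - g**2/(-2 + g) (L(g) = 2 - ((g**2 + ((0 + g)/(-2 + g))*g) + 10) = 2 - ((g**2 + (g/(-2 + g))*g) + 10) = 2 - ((g**2 + g**2/(-2 + g)) + 10) = 2 - (10 + g**2 + g**2/(-2 + g)) = 2 + (-10 - g**2 - g**2/(-2 + g)) = -8 - g**2 - g**2/(-2 + g))
u(d) = d (u(d) = d + 0 = d)
-30837 + sqrt(u(L(-2)) - 4404) = -30837 + sqrt((16 + (-2)**2 - 1*(-2)**3 - 8*(-2))/(-2 - 2) - 4404) = -30837 + sqrt((16 + 4 - 1*(-8) + 16)/(-4) - 4404) = -30837 + sqrt(-(16 + 4 + 8 + 16)/4 - 4404) = -30837 + sqrt(-1/4*44 - 4404) = -30837 + sqrt(-11 - 4404) = -30837 + sqrt(-4415) = -30837 + I*sqrt(4415)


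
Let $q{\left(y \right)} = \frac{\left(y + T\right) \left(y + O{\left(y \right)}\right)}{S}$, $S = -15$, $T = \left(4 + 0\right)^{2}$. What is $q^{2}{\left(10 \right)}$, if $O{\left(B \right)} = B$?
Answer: $\frac{10816}{9} \approx 1201.8$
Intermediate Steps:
$T = 16$ ($T = 4^{2} = 16$)
$q{\left(y \right)} = - \frac{2 y \left(16 + y\right)}{15}$ ($q{\left(y \right)} = \frac{\left(y + 16\right) \left(y + y\right)}{-15} = \left(16 + y\right) 2 y \left(- \frac{1}{15}\right) = 2 y \left(16 + y\right) \left(- \frac{1}{15}\right) = - \frac{2 y \left(16 + y\right)}{15}$)
$q^{2}{\left(10 \right)} = \left(\frac{2}{15} \cdot 10 \left(-16 - 10\right)\right)^{2} = \left(\frac{2}{15} \cdot 10 \left(-26\right)\right)^{2} = \left(- \frac{104}{3}\right)^{2} = \frac{10816}{9}$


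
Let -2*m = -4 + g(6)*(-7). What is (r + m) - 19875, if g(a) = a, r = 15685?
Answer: -4167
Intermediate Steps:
m = 23 (m = -(-4 + 6*(-7))/2 = -(-4 - 42)/2 = -½*(-46) = 23)
(r + m) - 19875 = (15685 + 23) - 19875 = 15708 - 19875 = -4167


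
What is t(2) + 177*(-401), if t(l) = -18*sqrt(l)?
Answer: -70977 - 18*sqrt(2) ≈ -71003.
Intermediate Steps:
t(2) + 177*(-401) = -18*sqrt(2) + 177*(-401) = -18*sqrt(2) - 70977 = -70977 - 18*sqrt(2)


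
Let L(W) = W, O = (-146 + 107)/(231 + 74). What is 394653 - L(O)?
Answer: 120369204/305 ≈ 3.9465e+5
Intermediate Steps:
O = -39/305 ≈ -0.12787
394653 - L(O) = 394653 - 1*(-39/305) = 394653 + 39/305 = 120369204/305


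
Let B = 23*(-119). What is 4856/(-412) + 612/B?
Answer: -199162/16583 ≈ -12.010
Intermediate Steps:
B = -2737
4856/(-412) + 612/B = 4856/(-412) + 612/(-2737) = 4856*(-1/412) + 612*(-1/2737) = -1214/103 - 36/161 = -199162/16583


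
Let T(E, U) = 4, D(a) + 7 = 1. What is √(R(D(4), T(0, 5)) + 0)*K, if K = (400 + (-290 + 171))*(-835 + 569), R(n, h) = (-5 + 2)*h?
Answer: -149492*I*√3 ≈ -2.5893e+5*I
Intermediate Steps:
D(a) = -6 (D(a) = -7 + 1 = -6)
R(n, h) = -3*h
K = -74746 (K = (400 - 119)*(-266) = 281*(-266) = -74746)
√(R(D(4), T(0, 5)) + 0)*K = √(-3*4 + 0)*(-74746) = √(-12 + 0)*(-74746) = √(-12)*(-74746) = (2*I*√3)*(-74746) = -149492*I*√3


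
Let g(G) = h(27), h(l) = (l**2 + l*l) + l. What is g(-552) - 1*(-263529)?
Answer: 265014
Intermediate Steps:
h(l) = l + 2*l**2 (h(l) = (l**2 + l**2) + l = 2*l**2 + l = l + 2*l**2)
g(G) = 1485 (g(G) = 27*(1 + 2*27) = 27*(1 + 54) = 27*55 = 1485)
g(-552) - 1*(-263529) = 1485 - 1*(-263529) = 1485 + 263529 = 265014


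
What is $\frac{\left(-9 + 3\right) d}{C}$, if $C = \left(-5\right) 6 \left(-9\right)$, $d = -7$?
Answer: $\frac{7}{45} \approx 0.15556$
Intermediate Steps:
$C = 270$ ($C = \left(-30\right) \left(-9\right) = 270$)
$\frac{\left(-9 + 3\right) d}{C} = \frac{\left(-9 + 3\right) \left(-7\right)}{270} = \left(-6\right) \left(-7\right) \frac{1}{270} = 42 \cdot \frac{1}{270} = \frac{7}{45}$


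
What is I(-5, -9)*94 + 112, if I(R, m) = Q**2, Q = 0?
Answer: 112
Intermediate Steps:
I(R, m) = 0 (I(R, m) = 0**2 = 0)
I(-5, -9)*94 + 112 = 0*94 + 112 = 0 + 112 = 112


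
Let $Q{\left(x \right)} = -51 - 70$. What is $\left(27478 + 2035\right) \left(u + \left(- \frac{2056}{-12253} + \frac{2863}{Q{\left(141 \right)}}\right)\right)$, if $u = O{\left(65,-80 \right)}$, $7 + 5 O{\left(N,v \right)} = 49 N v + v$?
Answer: $- \frac{1014369691435918}{673915} \approx -1.5052 \cdot 10^{9}$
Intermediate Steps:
$Q{\left(x \right)} = -121$
$O{\left(N,v \right)} = - \frac{7}{5} + \frac{v}{5} + \frac{49 N v}{5}$ ($O{\left(N,v \right)} = - \frac{7}{5} + \frac{49 N v + v}{5} = - \frac{7}{5} + \frac{v + 49 N v}{5} = - \frac{7}{5} + \left(\frac{v}{5} + \frac{49 N v}{5}\right) = - \frac{7}{5} + \frac{v}{5} + \frac{49 N v}{5}$)
$u = - \frac{254887}{5}$ ($u = - \frac{7}{5} + \frac{1}{5} \left(-80\right) + \frac{49}{5} \cdot 65 \left(-80\right) = - \frac{7}{5} - 16 - 50960 = - \frac{254887}{5} \approx -50977.0$)
$\left(27478 + 2035\right) \left(u + \left(- \frac{2056}{-12253} + \frac{2863}{Q{\left(141 \right)}}\right)\right) = \left(27478 + 2035\right) \left(- \frac{254887}{5} + \left(- \frac{2056}{-12253} + \frac{2863}{-121}\right)\right) = 29513 \left(- \frac{254887}{5} + \left(\left(-2056\right) \left(- \frac{1}{12253}\right) + 2863 \left(- \frac{1}{121}\right)\right)\right) = 29513 \left(- \frac{254887}{5} + \left(\frac{2056}{12253} - \frac{2863}{121}\right)\right) = 29513 \left(- \frac{254887}{5} - \frac{34831563}{1482613}\right) = 29513 \left(- \frac{378072937546}{7413065}\right) = - \frac{1014369691435918}{673915}$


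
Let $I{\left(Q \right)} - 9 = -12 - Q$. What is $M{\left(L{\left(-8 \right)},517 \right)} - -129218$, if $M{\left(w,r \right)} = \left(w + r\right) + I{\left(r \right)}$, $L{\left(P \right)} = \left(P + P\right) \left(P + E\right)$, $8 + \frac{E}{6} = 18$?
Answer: $128383$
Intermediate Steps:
$E = 60$ ($E = -48 + 6 \cdot 18 = -48 + 108 = 60$)
$I{\left(Q \right)} = -3 - Q$ ($I{\left(Q \right)} = 9 - \left(12 + Q\right) = -3 - Q$)
$L{\left(P \right)} = 2 P \left(60 + P\right)$ ($L{\left(P \right)} = \left(P + P\right) \left(P + 60\right) = 2 P \left(60 + P\right)$)
$M{\left(w,r \right)} = -3 + w$ ($M{\left(w,r \right)} = \left(w + r\right) - \left(3 + r\right) = \left(r + w\right) - \left(3 + r\right) = -3 + w$)
$M{\left(L{\left(-8 \right)},517 \right)} - -129218 = \left(-3 + 2 \left(-8\right) \left(60 - 8\right)\right) - -129218 = \left(-3 + 2 \left(-8\right) 52\right) + 129218 = \left(-3 - 832\right) + 129218 = -835 + 129218 = 128383$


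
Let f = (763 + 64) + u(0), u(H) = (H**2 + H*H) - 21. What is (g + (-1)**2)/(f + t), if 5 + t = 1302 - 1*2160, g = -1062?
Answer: 1061/57 ≈ 18.614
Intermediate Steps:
u(H) = -21 + 2*H**2 (u(H) = (H**2 + H**2) - 21 = 2*H**2 - 21 = -21 + 2*H**2)
f = 806 (f = (763 + 64) + (-21 + 2*0**2) = 827 + (-21 + 2*0) = 827 + (-21 + 0) = 827 - 21 = 806)
t = -863 (t = -5 + (1302 - 1*2160) = -5 + (1302 - 2160) = -5 - 858 = -863)
(g + (-1)**2)/(f + t) = (-1062 + (-1)**2)/(806 - 863) = (-1062 + 1)/(-57) = -1061*(-1/57) = 1061/57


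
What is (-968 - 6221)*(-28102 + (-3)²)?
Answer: 201960577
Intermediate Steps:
(-968 - 6221)*(-28102 + (-3)²) = -7189*(-28102 + 9) = -7189*(-28093) = 201960577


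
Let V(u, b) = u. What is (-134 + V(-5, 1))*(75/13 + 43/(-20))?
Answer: -130799/260 ≈ -503.07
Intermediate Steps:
(-134 + V(-5, 1))*(75/13 + 43/(-20)) = (-134 - 5)*(75/13 + 43/(-20)) = -139*(75*(1/13) + 43*(-1/20)) = -139*(75/13 - 43/20) = -139*941/260 = -130799/260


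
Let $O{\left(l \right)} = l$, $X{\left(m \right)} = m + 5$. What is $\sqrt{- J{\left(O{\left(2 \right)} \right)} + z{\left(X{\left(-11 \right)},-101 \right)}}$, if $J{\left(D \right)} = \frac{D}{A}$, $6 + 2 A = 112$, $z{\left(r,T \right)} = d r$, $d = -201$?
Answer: $\frac{58 \sqrt{1007}}{53} \approx 34.727$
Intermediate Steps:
$X{\left(m \right)} = 5 + m$
$z{\left(r,T \right)} = - 201 r$
$A = 53$ ($A = -3 + \frac{1}{2} \cdot 112 = -3 + 56 = 53$)
$J{\left(D \right)} = \frac{D}{53}$
$\sqrt{- J{\left(O{\left(2 \right)} \right)} + z{\left(X{\left(-11 \right)},-101 \right)}} = \sqrt{- \frac{2}{53} - 201 \left(5 - 11\right)} = \sqrt{\left(-1\right) \frac{2}{53} - -1206} = \sqrt{- \frac{2}{53} + 1206} = \sqrt{\frac{63916}{53}} = \frac{58 \sqrt{1007}}{53}$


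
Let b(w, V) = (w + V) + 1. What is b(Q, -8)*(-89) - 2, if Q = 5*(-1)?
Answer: 1066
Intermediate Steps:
Q = -5
b(w, V) = 1 + V + w (b(w, V) = (V + w) + 1 = 1 + V + w)
b(Q, -8)*(-89) - 2 = (1 - 8 - 5)*(-89) - 2 = -12*(-89) - 2 = 1068 - 2 = 1066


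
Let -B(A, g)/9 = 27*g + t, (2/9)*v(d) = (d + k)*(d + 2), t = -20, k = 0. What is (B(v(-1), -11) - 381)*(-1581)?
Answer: -3908232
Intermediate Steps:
v(d) = 9*d*(2 + d)/2 (v(d) = 9*((d + 0)*(d + 2))/2 = 9*(d*(2 + d))/2 = 9*d*(2 + d)/2)
B(A, g) = 180 - 243*g (B(A, g) = -9*(27*g - 20) = -9*(-20 + 27*g) = 180 - 243*g)
(B(v(-1), -11) - 381)*(-1581) = ((180 - 243*(-11)) - 381)*(-1581) = ((180 + 2673) - 381)*(-1581) = (2853 - 381)*(-1581) = 2472*(-1581) = -3908232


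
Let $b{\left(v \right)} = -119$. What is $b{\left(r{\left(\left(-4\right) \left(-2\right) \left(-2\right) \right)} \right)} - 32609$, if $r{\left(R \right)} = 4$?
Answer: $-32728$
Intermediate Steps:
$b{\left(r{\left(\left(-4\right) \left(-2\right) \left(-2\right) \right)} \right)} - 32609 = -119 - 32609 = -32728$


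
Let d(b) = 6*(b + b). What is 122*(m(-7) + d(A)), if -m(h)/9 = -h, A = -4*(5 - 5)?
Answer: -7686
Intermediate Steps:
A = 0 (A = -4*0 = 0)
m(h) = 9*h (m(h) = -(-9)*h = 9*h)
d(b) = 12*b (d(b) = 6*(2*b) = 12*b)
122*(m(-7) + d(A)) = 122*(9*(-7) + 12*0) = 122*(-63 + 0) = 122*(-63) = -7686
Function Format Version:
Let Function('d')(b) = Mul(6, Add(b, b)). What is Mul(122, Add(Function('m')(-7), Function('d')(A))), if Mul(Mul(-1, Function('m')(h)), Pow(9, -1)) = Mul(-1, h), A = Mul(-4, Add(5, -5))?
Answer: -7686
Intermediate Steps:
A = 0 (A = Mul(-4, 0) = 0)
Function('m')(h) = Mul(9, h) (Function('m')(h) = Mul(-9, Mul(-1, h)) = Mul(9, h))
Function('d')(b) = Mul(12, b) (Function('d')(b) = Mul(6, Mul(2, b)) = Mul(12, b))
Mul(122, Add(Function('m')(-7), Function('d')(A))) = Mul(122, Add(Mul(9, -7), Mul(12, 0))) = Mul(122, Add(-63, 0)) = Mul(122, -63) = -7686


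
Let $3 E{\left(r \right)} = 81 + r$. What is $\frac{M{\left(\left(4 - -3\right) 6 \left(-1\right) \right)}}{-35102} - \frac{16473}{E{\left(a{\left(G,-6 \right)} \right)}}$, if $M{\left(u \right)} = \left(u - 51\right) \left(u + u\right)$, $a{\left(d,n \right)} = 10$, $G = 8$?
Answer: $- \frac{867708315}{1597141} \approx -543.29$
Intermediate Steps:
$M{\left(u \right)} = 2 u \left(-51 + u\right)$ ($M{\left(u \right)} = \left(-51 + u\right) 2 u = 2 u \left(-51 + u\right)$)
$E{\left(r \right)} = 27 + \frac{r}{3}$ ($E{\left(r \right)} = \frac{81 + r}{3} = 27 + \frac{r}{3}$)
$\frac{M{\left(\left(4 - -3\right) 6 \left(-1\right) \right)}}{-35102} - \frac{16473}{E{\left(a{\left(G,-6 \right)} \right)}} = \frac{2 \left(4 - -3\right) 6 \left(-1\right) \left(-51 + \left(4 - -3\right) 6 \left(-1\right)\right)}{-35102} - \frac{16473}{27 + \frac{1}{3} \cdot 10} = 2 \left(4 + 3\right) 6 \left(-1\right) \left(-51 + \left(4 + 3\right) 6 \left(-1\right)\right) \left(- \frac{1}{35102}\right) - \frac{16473}{27 + \frac{10}{3}} = 2 \cdot 7 \cdot 6 \left(-1\right) \left(-51 + 7 \cdot 6 \left(-1\right)\right) \left(- \frac{1}{35102}\right) - \frac{16473}{\frac{91}{3}} = 2 \cdot 42 \left(-1\right) \left(-51 + 42 \left(-1\right)\right) \left(- \frac{1}{35102}\right) - \frac{49419}{91} = 2 \left(-42\right) \left(-51 - 42\right) \left(- \frac{1}{35102}\right) - \frac{49419}{91} = 2 \left(-42\right) \left(-93\right) \left(- \frac{1}{35102}\right) - \frac{49419}{91} = 7812 \left(- \frac{1}{35102}\right) - \frac{49419}{91} = - \frac{3906}{17551} - \frac{49419}{91} = - \frac{867708315}{1597141}$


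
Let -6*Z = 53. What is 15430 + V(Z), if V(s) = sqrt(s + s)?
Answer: 15430 + I*sqrt(159)/3 ≈ 15430.0 + 4.2032*I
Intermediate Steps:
Z = -53/6 (Z = -1/6*53 = -53/6 ≈ -8.8333)
V(s) = sqrt(2)*sqrt(s) (V(s) = sqrt(2*s) = sqrt(2)*sqrt(s))
15430 + V(Z) = 15430 + sqrt(2)*sqrt(-53/6) = 15430 + sqrt(2)*(I*sqrt(318)/6) = 15430 + I*sqrt(159)/3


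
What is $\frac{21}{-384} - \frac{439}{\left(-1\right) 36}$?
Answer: $\frac{13985}{1152} \approx 12.14$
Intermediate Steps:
$\frac{21}{-384} - \frac{439}{\left(-1\right) 36} = 21 \left(- \frac{1}{384}\right) - \frac{439}{-36} = - \frac{7}{128} - - \frac{439}{36} = - \frac{7}{128} + \frac{439}{36} = \frac{13985}{1152}$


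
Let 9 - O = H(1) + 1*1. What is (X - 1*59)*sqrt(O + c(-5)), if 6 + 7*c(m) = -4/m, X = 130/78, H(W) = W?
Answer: -172*sqrt(7665)/105 ≈ -143.42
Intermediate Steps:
X = 5/3 (X = 130*(1/78) = 5/3 ≈ 1.6667)
O = 7 (O = 9 - (1 + 1*1) = 9 - (1 + 1) = 9 - 1*2 = 9 - 2 = 7)
c(m) = -6/7 - 4/(7*m) (c(m) = -6/7 + (-4/m)/7 = -6/7 - 4/(7*m))
(X - 1*59)*sqrt(O + c(-5)) = (5/3 - 1*59)*sqrt(7 + (2/7)*(-2 - 3*(-5))/(-5)) = (5/3 - 59)*sqrt(7 + (2/7)*(-1/5)*(-2 + 15)) = -172*sqrt(7 + (2/7)*(-1/5)*13)/3 = -172*sqrt(7 - 26/35)/3 = -172*sqrt(7665)/105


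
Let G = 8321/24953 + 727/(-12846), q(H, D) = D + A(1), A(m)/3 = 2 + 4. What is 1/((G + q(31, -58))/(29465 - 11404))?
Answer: -5789385604518/12733098785 ≈ -454.67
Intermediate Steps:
A(m) = 18 (A(m) = 3*(2 + 4) = 3*6 = 18)
q(H, D) = 18 + D (q(H, D) = D + 18 = 18 + D)
G = 88750735/320546238 (G = 8321*(1/24953) + 727*(-1/12846) = 8321/24953 - 727/12846 = 88750735/320546238 ≈ 0.27687)
1/((G + q(31, -58))/(29465 - 11404)) = 1/((88750735/320546238 + (18 - 58))/(29465 - 11404)) = 1/((88750735/320546238 - 40)/18061) = 1/(-12733098785/320546238*1/18061) = 1/(-12733098785/5789385604518) = -5789385604518/12733098785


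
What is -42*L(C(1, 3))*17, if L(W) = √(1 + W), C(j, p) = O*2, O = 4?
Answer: -2142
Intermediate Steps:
C(j, p) = 8 (C(j, p) = 4*2 = 8)
-42*L(C(1, 3))*17 = -42*√(1 + 8)*17 = -42*√9*17 = -42*3*17 = -126*17 = -2142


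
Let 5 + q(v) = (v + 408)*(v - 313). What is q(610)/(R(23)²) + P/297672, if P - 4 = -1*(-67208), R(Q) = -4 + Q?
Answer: 7501892807/8954966 ≈ 837.74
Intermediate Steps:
q(v) = -5 + (-313 + v)*(408 + v) (q(v) = -5 + (v + 408)*(v - 313) = -5 + (408 + v)*(-313 + v) = -5 + (-313 + v)*(408 + v))
P = 67212 (P = 4 - 1*(-67208) = 4 + 67208 = 67212)
q(610)/(R(23)²) + P/297672 = (-127709 + 610² + 95*610)/((-4 + 23)²) + 67212/297672 = (-127709 + 372100 + 57950)/(19²) + 67212*(1/297672) = 302341/361 + 5601/24806 = 7501892807/8954966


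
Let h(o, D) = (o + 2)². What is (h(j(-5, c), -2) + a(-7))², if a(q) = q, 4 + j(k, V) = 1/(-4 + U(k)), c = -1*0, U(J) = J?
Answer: 42436/6561 ≈ 6.4679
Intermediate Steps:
c = 0
j(k, V) = -4 + 1/(-4 + k)
h(o, D) = (2 + o)²
(h(j(-5, c), -2) + a(-7))² = ((2 + (17 - 4*(-5))/(-4 - 5))² - 7)² = ((2 + (17 + 20)/(-9))² - 7)² = ((2 - ⅑*37)² - 7)² = ((2 - 37/9)² - 7)² = ((-19/9)² - 7)² = (361/81 - 7)² = (-206/81)² = 42436/6561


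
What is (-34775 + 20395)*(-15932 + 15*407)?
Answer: 141312260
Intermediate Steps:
(-34775 + 20395)*(-15932 + 15*407) = -14380*(-15932 + 6105) = -14380*(-9827) = 141312260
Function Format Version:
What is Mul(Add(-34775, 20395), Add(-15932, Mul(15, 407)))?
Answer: 141312260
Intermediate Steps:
Mul(Add(-34775, 20395), Add(-15932, Mul(15, 407))) = Mul(-14380, Add(-15932, 6105)) = Mul(-14380, -9827) = 141312260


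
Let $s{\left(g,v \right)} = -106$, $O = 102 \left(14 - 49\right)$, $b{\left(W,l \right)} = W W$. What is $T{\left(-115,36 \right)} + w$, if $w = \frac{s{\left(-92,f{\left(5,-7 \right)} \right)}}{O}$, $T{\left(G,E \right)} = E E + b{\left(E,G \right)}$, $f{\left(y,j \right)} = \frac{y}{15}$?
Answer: $\frac{4626773}{1785} \approx 2592.0$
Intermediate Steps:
$f{\left(y,j \right)} = \frac{y}{15}$ ($f{\left(y,j \right)} = y \frac{1}{15} = \frac{y}{15}$)
$b{\left(W,l \right)} = W^{2}$
$T{\left(G,E \right)} = 2 E^{2}$ ($T{\left(G,E \right)} = E E + E^{2} = E^{2} + E^{2} = 2 E^{2}$)
$O = -3570$ ($O = 102 \left(-35\right) = -3570$)
$w = \frac{53}{1785}$ ($w = - \frac{106}{-3570} = \left(-106\right) \left(- \frac{1}{3570}\right) = \frac{53}{1785} \approx 0.029692$)
$T{\left(-115,36 \right)} + w = 2 \cdot 36^{2} + \frac{53}{1785} = 2 \cdot 1296 + \frac{53}{1785} = 2592 + \frac{53}{1785} = \frac{4626773}{1785}$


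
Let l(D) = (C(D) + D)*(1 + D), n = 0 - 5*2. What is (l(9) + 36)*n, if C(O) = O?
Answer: -2160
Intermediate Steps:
n = -10 (n = 0 - 10 = -10)
l(D) = 2*D*(1 + D) (l(D) = (D + D)*(1 + D) = (2*D)*(1 + D) = 2*D*(1 + D))
(l(9) + 36)*n = (2*9*(1 + 9) + 36)*(-10) = (2*9*10 + 36)*(-10) = (180 + 36)*(-10) = 216*(-10) = -2160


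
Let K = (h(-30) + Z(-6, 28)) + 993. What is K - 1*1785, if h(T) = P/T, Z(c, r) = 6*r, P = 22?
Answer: -9371/15 ≈ -624.73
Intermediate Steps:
h(T) = 22/T
K = 17404/15 (K = (22/(-30) + 6*28) + 993 = (22*(-1/30) + 168) + 993 = (-11/15 + 168) + 993 = 2509/15 + 993 = 17404/15 ≈ 1160.3)
K - 1*1785 = 17404/15 - 1*1785 = 17404/15 - 1785 = -9371/15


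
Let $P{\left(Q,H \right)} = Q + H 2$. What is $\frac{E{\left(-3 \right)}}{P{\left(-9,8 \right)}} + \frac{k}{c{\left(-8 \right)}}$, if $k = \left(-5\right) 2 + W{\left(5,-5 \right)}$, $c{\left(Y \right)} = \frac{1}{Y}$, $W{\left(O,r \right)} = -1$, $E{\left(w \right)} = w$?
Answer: $\frac{613}{7} \approx 87.571$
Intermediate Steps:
$P{\left(Q,H \right)} = Q + 2 H$
$k = -11$ ($k = \left(-5\right) 2 - 1 = -10 - 1 = -11$)
$\frac{E{\left(-3 \right)}}{P{\left(-9,8 \right)}} + \frac{k}{c{\left(-8 \right)}} = - \frac{3}{-9 + 2 \cdot 8} - \frac{11}{\frac{1}{-8}} = - \frac{3}{-9 + 16} - \frac{11}{- \frac{1}{8}} = - \frac{3}{7} - -88 = \left(-3\right) \frac{1}{7} + 88 = - \frac{3}{7} + 88 = \frac{613}{7}$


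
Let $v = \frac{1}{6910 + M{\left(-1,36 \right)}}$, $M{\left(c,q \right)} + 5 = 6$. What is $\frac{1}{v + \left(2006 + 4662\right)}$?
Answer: $\frac{6911}{46082549} \approx 0.00014997$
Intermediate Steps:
$M{\left(c,q \right)} = 1$ ($M{\left(c,q \right)} = -5 + 6 = 1$)
$v = \frac{1}{6911}$ ($v = \frac{1}{6910 + 1} = \frac{1}{6911} \approx 0.0001447$)
$\frac{1}{v + \left(2006 + 4662\right)} = \frac{1}{\frac{1}{6911} + \left(2006 + 4662\right)} = \frac{1}{\frac{1}{6911} + 6668} = \frac{1}{\frac{46082549}{6911}} = \frac{6911}{46082549}$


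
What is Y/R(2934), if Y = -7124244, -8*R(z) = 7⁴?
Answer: 56993952/2401 ≈ 23738.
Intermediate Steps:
R(z) = -2401/8 (R(z) = -⅛*7⁴ = -⅛*2401 = -2401/8)
Y/R(2934) = -7124244/(-2401/8) = -7124244*(-8/2401) = 56993952/2401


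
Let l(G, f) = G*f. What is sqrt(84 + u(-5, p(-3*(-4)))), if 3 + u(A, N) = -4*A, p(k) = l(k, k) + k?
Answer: sqrt(101) ≈ 10.050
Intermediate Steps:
p(k) = k + k**2 (p(k) = k*k + k = k**2 + k = k + k**2)
u(A, N) = -3 - 4*A
sqrt(84 + u(-5, p(-3*(-4)))) = sqrt(84 + (-3 - 4*(-5))) = sqrt(84 + (-3 + 20)) = sqrt(84 + 17) = sqrt(101)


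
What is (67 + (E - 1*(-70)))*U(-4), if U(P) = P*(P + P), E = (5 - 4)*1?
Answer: 4416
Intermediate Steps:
E = 1 (E = 1*1 = 1)
U(P) = 2*P² (U(P) = P*(2*P) = 2*P²)
(67 + (E - 1*(-70)))*U(-4) = (67 + (1 - 1*(-70)))*(2*(-4)²) = (67 + (1 + 70))*(2*16) = (67 + 71)*32 = 138*32 = 4416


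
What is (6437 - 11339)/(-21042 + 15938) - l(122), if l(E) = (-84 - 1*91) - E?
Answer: 760395/2552 ≈ 297.96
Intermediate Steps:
l(E) = -175 - E (l(E) = (-84 - 91) - E = -175 - E)
(6437 - 11339)/(-21042 + 15938) - l(122) = (6437 - 11339)/(-21042 + 15938) - (-175 - 1*122) = -4902/(-5104) - (-175 - 122) = -4902*(-1/5104) - 1*(-297) = 2451/2552 + 297 = 760395/2552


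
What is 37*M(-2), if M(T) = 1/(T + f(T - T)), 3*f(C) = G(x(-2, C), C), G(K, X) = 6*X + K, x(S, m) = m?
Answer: -37/2 ≈ -18.500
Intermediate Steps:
G(K, X) = K + 6*X
f(C) = 7*C/3 (f(C) = (C + 6*C)/3 = (7*C)/3 = 7*C/3)
M(T) = 1/T (M(T) = 1/(T + 7*(T - T)/3) = 1/(T + (7/3)*0) = 1/(T + 0) = 1/T)
37*M(-2) = 37/(-2) = 37*(-1/2) = -37/2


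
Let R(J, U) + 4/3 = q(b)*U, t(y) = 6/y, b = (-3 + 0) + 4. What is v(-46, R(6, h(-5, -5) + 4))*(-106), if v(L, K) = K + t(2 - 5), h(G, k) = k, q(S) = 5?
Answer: 2650/3 ≈ 883.33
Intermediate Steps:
b = 1 (b = -3 + 4 = 1)
R(J, U) = -4/3 + 5*U
v(L, K) = -2 + K (v(L, K) = K + 6/(2 - 5) = K + 6/(-3) = K + 6*(-1/3) = K - 2 = -2 + K)
v(-46, R(6, h(-5, -5) + 4))*(-106) = (-2 + (-4/3 + 5*(-5 + 4)))*(-106) = (-2 + (-4/3 + 5*(-1)))*(-106) = (-2 + (-4/3 - 5))*(-106) = (-2 - 19/3)*(-106) = -25/3*(-106) = 2650/3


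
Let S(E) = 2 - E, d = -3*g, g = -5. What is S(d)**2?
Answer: 169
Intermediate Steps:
d = 15 (d = -3*(-5) = 15)
S(d)**2 = (2 - 1*15)**2 = (2 - 15)**2 = (-13)**2 = 169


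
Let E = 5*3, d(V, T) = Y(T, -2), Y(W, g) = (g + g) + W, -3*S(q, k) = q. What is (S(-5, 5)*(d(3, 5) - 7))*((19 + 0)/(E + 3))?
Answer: -95/9 ≈ -10.556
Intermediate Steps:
S(q, k) = -q/3
Y(W, g) = W + 2*g (Y(W, g) = 2*g + W = W + 2*g)
d(V, T) = -4 + T (d(V, T) = T + 2*(-2) = T - 4 = -4 + T)
E = 15
(S(-5, 5)*(d(3, 5) - 7))*((19 + 0)/(E + 3)) = ((-⅓*(-5))*((-4 + 5) - 7))*((19 + 0)/(15 + 3)) = (5*(1 - 7)/3)*(19/18) = ((5/3)*(-6))*(19*(1/18)) = -10*19/18 = -95/9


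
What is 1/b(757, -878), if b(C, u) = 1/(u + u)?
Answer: -1756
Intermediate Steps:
b(C, u) = 1/(2*u)
1/b(757, -878) = 1/((½)/(-878)) = 1/((½)*(-1/878)) = 1/(-1/1756) = -1756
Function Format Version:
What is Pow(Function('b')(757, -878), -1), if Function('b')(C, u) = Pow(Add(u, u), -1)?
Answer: -1756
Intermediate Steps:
Function('b')(C, u) = Mul(Rational(1, 2), Pow(u, -1)) (Function('b')(C, u) = Pow(Mul(2, u), -1) = Mul(Rational(1, 2), Pow(u, -1)))
Pow(Function('b')(757, -878), -1) = Pow(Mul(Rational(1, 2), Pow(-878, -1)), -1) = Pow(Mul(Rational(1, 2), Rational(-1, 878)), -1) = Pow(Rational(-1, 1756), -1) = -1756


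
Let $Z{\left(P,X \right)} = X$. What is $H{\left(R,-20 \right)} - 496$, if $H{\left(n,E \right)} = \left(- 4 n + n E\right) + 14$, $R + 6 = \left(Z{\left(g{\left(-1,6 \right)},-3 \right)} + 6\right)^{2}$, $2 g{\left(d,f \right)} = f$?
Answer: $-554$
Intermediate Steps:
$g{\left(d,f \right)} = \frac{f}{2}$
$R = 3$ ($R = -6 + \left(-3 + 6\right)^{2} = -6 + 3^{2} = -6 + 9 = 3$)
$H{\left(n,E \right)} = 14 - 4 n + E n$ ($H{\left(n,E \right)} = \left(- 4 n + E n\right) + 14 = 14 - 4 n + E n$)
$H{\left(R,-20 \right)} - 496 = \left(14 - 12 - 60\right) - 496 = -58 - 496 = -554$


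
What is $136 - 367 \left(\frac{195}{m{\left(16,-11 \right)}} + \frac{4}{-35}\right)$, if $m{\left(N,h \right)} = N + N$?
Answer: $- \frac{2305479}{1120} \approx -2058.5$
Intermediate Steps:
$m{\left(N,h \right)} = 2 N$
$136 - 367 \left(\frac{195}{m{\left(16,-11 \right)}} + \frac{4}{-35}\right) = 136 - 367 \left(\frac{195}{2 \cdot 16} + \frac{4}{-35}\right) = 136 - 367 \left(\frac{195}{32} + 4 \left(- \frac{1}{35}\right)\right) = 136 - 367 \left(195 \cdot \frac{1}{32} - \frac{4}{35}\right) = 136 - 367 \left(\frac{195}{32} - \frac{4}{35}\right) = 136 - \frac{2457799}{1120} = - \frac{2305479}{1120}$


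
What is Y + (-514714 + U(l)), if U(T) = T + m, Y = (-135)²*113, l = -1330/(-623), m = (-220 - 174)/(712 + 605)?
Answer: 181060425607/117213 ≈ 1.5447e+6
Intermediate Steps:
m = -394/1317 ≈ -0.29916
l = 190/89 (l = -1330*(-1/623) = 190/89 ≈ 2.1348)
Y = 2059425 (Y = 18225*113 = 2059425)
U(T) = -394/1317 + T (U(T) = T - 394/1317 = -394/1317 + T)
Y + (-514714 + U(l)) = 2059425 + (-514714 + (-394/1317 + 190/89)) = 2059425 + (-514714 + 215164/117213) = 2059425 - 60330956918/117213 = 181060425607/117213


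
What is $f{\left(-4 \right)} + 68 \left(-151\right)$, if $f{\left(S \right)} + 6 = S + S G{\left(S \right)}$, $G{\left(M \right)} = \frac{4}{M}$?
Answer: $-10274$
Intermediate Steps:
$f{\left(S \right)} = -2 + S$ ($f{\left(S \right)} = -6 + \left(S + S \frac{4}{S}\right) = -6 + \left(S + 4\right) = -6 + \left(4 + S\right) = -2 + S$)
$f{\left(-4 \right)} + 68 \left(-151\right) = \left(-2 - 4\right) + 68 \left(-151\right) = -6 - 10268 = -10274$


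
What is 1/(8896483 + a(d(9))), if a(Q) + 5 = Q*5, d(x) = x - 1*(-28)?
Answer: 1/8896663 ≈ 1.1240e-7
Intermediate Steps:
d(x) = 28 + x (d(x) = x + 28 = 28 + x)
a(Q) = -5 + 5*Q (a(Q) = -5 + Q*5 = -5 + 5*Q)
1/(8896483 + a(d(9))) = 1/(8896483 + (-5 + 5*(28 + 9))) = 1/(8896483 + (-5 + 5*37)) = 1/(8896483 + (-5 + 185)) = 1/(8896483 + 180) = 1/8896663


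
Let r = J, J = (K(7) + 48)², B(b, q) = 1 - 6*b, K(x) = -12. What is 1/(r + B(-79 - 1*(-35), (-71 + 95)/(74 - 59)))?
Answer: 1/1561 ≈ 0.00064061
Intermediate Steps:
J = 1296 (J = (-12 + 48)² = 36² = 1296)
r = 1296
1/(r + B(-79 - 1*(-35), (-71 + 95)/(74 - 59))) = 1/(1296 + (1 - 6*(-79 - 1*(-35)))) = 1/(1296 + (1 - 6*(-79 + 35))) = 1/(1296 + (1 - 6*(-44))) = 1/(1296 + (1 + 264)) = 1/(1296 + 265) = 1/1561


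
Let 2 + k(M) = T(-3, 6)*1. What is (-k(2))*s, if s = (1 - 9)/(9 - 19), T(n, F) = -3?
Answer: 4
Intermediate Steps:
s = 4/5 (s = -8/(-10) = -8*(-1/10) = 4/5 ≈ 0.80000)
k(M) = -5 (k(M) = -2 - 3*1 = -2 - 3 = -5)
(-k(2))*s = -1*(-5)*(4/5) = 5*(4/5) = 4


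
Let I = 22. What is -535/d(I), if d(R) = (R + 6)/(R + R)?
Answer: -5885/7 ≈ -840.71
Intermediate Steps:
d(R) = (6 + R)/(2*R) (d(R) = (6 + R)/((2*R)) = (6 + R)*(1/(2*R)) = (6 + R)/(2*R))
-535/d(I) = -535*44/(6 + 22) = -535/((½)*(1/22)*28) = -535/7/11 = -535*11/7 = -5885/7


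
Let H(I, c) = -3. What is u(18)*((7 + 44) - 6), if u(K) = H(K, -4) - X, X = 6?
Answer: -405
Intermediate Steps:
u(K) = -9 (u(K) = -3 - 1*6 = -3 - 6 = -9)
u(18)*((7 + 44) - 6) = -9*((7 + 44) - 6) = -9*(51 - 6) = -9*45 = -405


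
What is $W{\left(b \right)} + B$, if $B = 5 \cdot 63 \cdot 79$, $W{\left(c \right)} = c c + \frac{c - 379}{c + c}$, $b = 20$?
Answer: $\frac{1011041}{40} \approx 25276.0$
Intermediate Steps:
$W{\left(c \right)} = c^{2} + \frac{-379 + c}{2 c}$
$B = 24885$ ($B = 315 \cdot 79 = 24885$)
$W{\left(b \right)} + B = \frac{-379 + 20 + 2 \cdot 20^{3}}{2 \cdot 20} + 24885 = \frac{1}{2} \cdot \frac{1}{20} \left(-379 + 20 + 2 \cdot 8000\right) + 24885 = \frac{1}{2} \cdot \frac{1}{20} \left(-379 + 20 + 16000\right) + 24885 = \frac{1}{2} \cdot \frac{1}{20} \cdot 15641 + 24885 = \frac{15641}{40} + 24885 = \frac{1011041}{40}$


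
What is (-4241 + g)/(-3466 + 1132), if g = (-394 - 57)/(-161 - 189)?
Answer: 494633/272300 ≈ 1.8165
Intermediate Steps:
g = 451/350 (g = -451/(-350) = -451*(-1/350) = 451/350 ≈ 1.2886)
(-4241 + g)/(-3466 + 1132) = (-4241 + 451/350)/(-3466 + 1132) = -1483899/350/(-2334) = -1483899/350*(-1/2334) = 494633/272300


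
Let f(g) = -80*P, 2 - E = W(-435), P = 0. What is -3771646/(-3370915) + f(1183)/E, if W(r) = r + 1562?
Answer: 3771646/3370915 ≈ 1.1189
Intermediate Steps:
W(r) = 1562 + r
E = -1125 (E = 2 - (1562 - 435) = 2 - 1*1127 = 2 - 1127 = -1125)
f(g) = 0 (f(g) = -80*0 = 0)
-3771646/(-3370915) + f(1183)/E = -3771646/(-3370915) + 0/(-1125) = -3771646*(-1/3370915) + 0*(-1/1125) = 3771646/3370915 + 0 = 3771646/3370915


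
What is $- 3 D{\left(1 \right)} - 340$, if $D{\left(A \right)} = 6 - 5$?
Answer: $-343$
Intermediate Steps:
$D{\left(A \right)} = 1$
$- 3 D{\left(1 \right)} - 340 = \left(-3\right) 1 - 340 = -3 - 340 = -343$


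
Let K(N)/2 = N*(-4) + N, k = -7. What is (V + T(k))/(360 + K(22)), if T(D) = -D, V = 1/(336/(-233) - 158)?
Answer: 259817/8470200 ≈ 0.030674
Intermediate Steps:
V = -233/37150 (V = 1/(336*(-1/233) - 158) = 1/(-336/233 - 158) = 1/(-37150/233) = -233/37150 ≈ -0.0062719)
K(N) = -6*N (K(N) = 2*(N*(-4) + N) = 2*(-4*N + N) = 2*(-3*N) = -6*N)
(V + T(k))/(360 + K(22)) = (-233/37150 - 1*(-7))/(360 - 6*22) = (-233/37150 + 7)/(360 - 132) = (259817/37150)/228 = (259817/37150)*(1/228) = 259817/8470200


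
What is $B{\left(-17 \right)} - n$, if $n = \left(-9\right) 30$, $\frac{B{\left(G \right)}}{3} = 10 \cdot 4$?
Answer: $390$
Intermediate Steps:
$B{\left(G \right)} = 120$ ($B{\left(G \right)} = 3 \cdot 10 \cdot 4 = 3 \cdot 40 = 120$)
$n = -270$
$B{\left(-17 \right)} - n = 120 - -270 = 120 + 270 = 390$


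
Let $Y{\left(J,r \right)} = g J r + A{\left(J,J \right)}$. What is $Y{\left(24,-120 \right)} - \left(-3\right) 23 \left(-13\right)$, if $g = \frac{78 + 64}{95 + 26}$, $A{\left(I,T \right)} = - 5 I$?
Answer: $- \frac{532017}{121} \approx -4396.8$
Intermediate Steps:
$g = \frac{142}{121} \approx 1.1736$
$Y{\left(J,r \right)} = - 5 J + \frac{142 J r}{121}$ ($Y{\left(J,r \right)} = \frac{142 J}{121} r - 5 J = \frac{142 J r}{121} - 5 J = - 5 J + \frac{142 J r}{121}$)
$Y{\left(24,-120 \right)} - \left(-3\right) 23 \left(-13\right) = \frac{1}{121} \cdot 24 \left(-605 + 142 \left(-120\right)\right) - \left(-3\right) 23 \left(-13\right) = \frac{1}{121} \cdot 24 \left(-605 - 17040\right) - \left(-69\right) \left(-13\right) = \frac{1}{121} \cdot 24 \left(-17645\right) - 897 = - \frac{423480}{121} - 897 = - \frac{532017}{121}$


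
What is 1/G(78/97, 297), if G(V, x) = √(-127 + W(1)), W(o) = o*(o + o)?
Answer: -I*√5/25 ≈ -0.089443*I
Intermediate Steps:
W(o) = 2*o² (W(o) = o*(2*o) = 2*o²)
G(V, x) = 5*I*√5 (G(V, x) = √(-127 + 2*1²) = √(-127 + 2*1) = √(-127 + 2) = √(-125) = 5*I*√5)
1/G(78/97, 297) = 1/(5*I*√5) = -I*√5/25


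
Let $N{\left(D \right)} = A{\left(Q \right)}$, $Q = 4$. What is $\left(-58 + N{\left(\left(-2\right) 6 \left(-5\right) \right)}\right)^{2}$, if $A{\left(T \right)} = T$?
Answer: $2916$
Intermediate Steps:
$N{\left(D \right)} = 4$
$\left(-58 + N{\left(\left(-2\right) 6 \left(-5\right) \right)}\right)^{2} = \left(-58 + 4\right)^{2} = \left(-54\right)^{2} = 2916$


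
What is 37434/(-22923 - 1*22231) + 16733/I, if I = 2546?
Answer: 330127459/57481042 ≈ 5.7432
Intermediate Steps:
37434/(-22923 - 1*22231) + 16733/I = 37434/(-22923 - 1*22231) + 16733/2546 = 37434/(-22923 - 22231) + 16733*(1/2546) = 37434/(-45154) + 16733/2546 = 37434*(-1/45154) + 16733/2546 = -18717/22577 + 16733/2546 = 330127459/57481042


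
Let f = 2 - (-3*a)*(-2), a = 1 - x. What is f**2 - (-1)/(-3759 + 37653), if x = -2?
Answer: 8676865/33894 ≈ 256.00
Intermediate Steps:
a = 3 (a = 1 - 1*(-2) = 1 + 2 = 3)
f = -16 (f = 2 - (-3*3)*(-2) = 2 - (-9)*(-2) = 2 - 1*18 = 2 - 18 = -16)
f**2 - (-1)/(-3759 + 37653) = (-16)**2 - (-1)/(-3759 + 37653) = 256 - (-1)/33894 = 256 - 1*(-1/33894) = 256 + 1/33894 = 8676865/33894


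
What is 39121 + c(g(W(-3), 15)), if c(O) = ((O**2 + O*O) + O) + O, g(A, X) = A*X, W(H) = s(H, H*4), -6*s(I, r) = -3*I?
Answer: 80177/2 ≈ 40089.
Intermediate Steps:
s(I, r) = I/2 (s(I, r) = -(-1)*I/2 = I/2)
W(H) = H/2
c(O) = 2*O + 2*O**2 (c(O) = ((O**2 + O**2) + O) + O = (2*O**2 + O) + O = (O + 2*O**2) + O = 2*O + 2*O**2)
39121 + c(g(W(-3), 15)) = 39121 + 2*(((1/2)*(-3))*15)*(1 + ((1/2)*(-3))*15) = 39121 + 2*(-3/2*15)*(1 - 3/2*15) = 39121 + 2*(-45/2)*(1 - 45/2) = 39121 + 2*(-45/2)*(-43/2) = 39121 + 1935/2 = 80177/2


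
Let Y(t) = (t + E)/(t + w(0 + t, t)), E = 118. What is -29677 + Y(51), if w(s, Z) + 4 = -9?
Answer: -1127557/38 ≈ -29673.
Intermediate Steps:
w(s, Z) = -13 (w(s, Z) = -4 - 9 = -13)
Y(t) = (118 + t)/(-13 + t) (Y(t) = (t + 118)/(t - 13) = (118 + t)/(-13 + t))
-29677 + Y(51) = -29677 + (118 + 51)/(-13 + 51) = -29677 + 169/38 = -1127557/38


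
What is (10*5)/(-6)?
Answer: -25/3 ≈ -8.3333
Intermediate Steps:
(10*5)/(-6) = 50*(-⅙) = -25/3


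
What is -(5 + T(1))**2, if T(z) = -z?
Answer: -16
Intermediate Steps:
-(5 + T(1))**2 = -(5 - 1*1)**2 = -(5 - 1)**2 = -1*4**2 = -1*16 = -16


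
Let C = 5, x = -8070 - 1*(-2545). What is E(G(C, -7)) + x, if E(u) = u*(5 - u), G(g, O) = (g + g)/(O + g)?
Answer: -5575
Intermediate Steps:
x = -5525 (x = -8070 + 2545 = -5525)
G(g, O) = 2*g/(O + g) (G(g, O) = (2*g)/(O + g) = 2*g/(O + g))
E(G(C, -7)) + x = (2*5/(-7 + 5))*(5 - 2*5/(-7 + 5)) - 5525 = (2*5/(-2))*(5 - 2*5/(-2)) - 5525 = (2*5*(-½))*(5 - 2*5*(-1)/2) - 5525 = -5*(5 - 1*(-5)) - 5525 = -5*(5 + 5) - 5525 = -5*10 - 5525 = -50 - 5525 = -5575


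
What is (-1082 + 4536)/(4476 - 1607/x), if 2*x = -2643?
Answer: 4564461/5916641 ≈ 0.77146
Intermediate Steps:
x = -2643/2 (x = (1/2)*(-2643) = -2643/2 ≈ -1321.5)
(-1082 + 4536)/(4476 - 1607/x) = (-1082 + 4536)/(4476 - 1607/(-2643/2)) = 3454/(4476 - 1607*(-2/2643)) = 3454/(4476 + 3214/2643) = 3454/(11833282/2643) = 3454*(2643/11833282) = 4564461/5916641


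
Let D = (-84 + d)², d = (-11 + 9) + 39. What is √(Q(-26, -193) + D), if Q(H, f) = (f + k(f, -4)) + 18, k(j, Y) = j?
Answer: √1841 ≈ 42.907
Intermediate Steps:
d = 37 (d = -2 + 39 = 37)
D = 2209 (D = (-84 + 37)² = (-47)² = 2209)
Q(H, f) = 18 + 2*f (Q(H, f) = (f + f) + 18 = 2*f + 18 = 18 + 2*f)
√(Q(-26, -193) + D) = √((18 + 2*(-193)) + 2209) = √((18 - 386) + 2209) = √(-368 + 2209) = √1841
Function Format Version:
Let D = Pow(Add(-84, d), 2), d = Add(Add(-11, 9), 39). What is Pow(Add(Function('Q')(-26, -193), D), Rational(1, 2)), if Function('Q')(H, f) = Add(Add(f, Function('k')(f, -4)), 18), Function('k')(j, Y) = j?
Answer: Pow(1841, Rational(1, 2)) ≈ 42.907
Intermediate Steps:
d = 37 (d = Add(-2, 39) = 37)
D = 2209 (D = Pow(Add(-84, 37), 2) = Pow(-47, 2) = 2209)
Function('Q')(H, f) = Add(18, Mul(2, f)) (Function('Q')(H, f) = Add(Add(f, f), 18) = Add(Mul(2, f), 18) = Add(18, Mul(2, f)))
Pow(Add(Function('Q')(-26, -193), D), Rational(1, 2)) = Pow(Add(Add(18, Mul(2, -193)), 2209), Rational(1, 2)) = Pow(Add(Add(18, -386), 2209), Rational(1, 2)) = Pow(Add(-368, 2209), Rational(1, 2)) = Pow(1841, Rational(1, 2))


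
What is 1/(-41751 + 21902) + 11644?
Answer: 231121755/19849 ≈ 11644.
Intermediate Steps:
1/(-41751 + 21902) + 11644 = 1/(-19849) + 11644 = -1/19849 + 11644 = 231121755/19849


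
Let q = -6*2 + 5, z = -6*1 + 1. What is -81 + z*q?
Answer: -46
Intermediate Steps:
z = -5 (z = -6 + 1 = -5)
q = -7 (q = -12 + 5 = -7)
-81 + z*q = -81 - 5*(-7) = -81 + 35 = -46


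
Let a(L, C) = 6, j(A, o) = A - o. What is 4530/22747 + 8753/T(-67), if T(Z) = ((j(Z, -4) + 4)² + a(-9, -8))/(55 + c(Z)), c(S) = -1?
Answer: 10767438624/79318789 ≈ 135.75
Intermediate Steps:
T(Z) = ⅑ + (8 + Z)²/54 (T(Z) = (((Z - 1*(-4)) + 4)² + 6)/(55 - 1) = (((Z + 4) + 4)² + 6)/54 = (((4 + Z) + 4)² + 6)*(1/54) = ((8 + Z)² + 6)*(1/54) = (6 + (8 + Z)²)*(1/54) = ⅑ + (8 + Z)²/54)
4530/22747 + 8753/T(-67) = 4530/22747 + 8753/(⅑ + (8 - 67)²/54) = 4530*(1/22747) + 8753/(⅑ + (1/54)*(-59)²) = 4530/22747 + 8753/(⅑ + (1/54)*3481) = 4530/22747 + 8753/(⅑ + 3481/54) = 4530/22747 + 8753/(3487/54) = 4530/22747 + 8753*(54/3487) = 4530/22747 + 472662/3487 = 10767438624/79318789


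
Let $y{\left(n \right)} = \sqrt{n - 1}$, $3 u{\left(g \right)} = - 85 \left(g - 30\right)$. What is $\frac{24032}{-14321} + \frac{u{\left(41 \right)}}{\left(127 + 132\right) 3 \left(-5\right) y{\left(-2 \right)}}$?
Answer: $- \frac{24032}{14321} - \frac{187 i \sqrt{3}}{6993} \approx -1.6781 - 0.046317 i$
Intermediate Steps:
$u{\left(g \right)} = 850 - \frac{85 g}{3}$ ($u{\left(g \right)} = \frac{\left(-85\right) \left(g - 30\right)}{3} = \frac{\left(-85\right) \left(-30 + g\right)}{3} = \frac{2550 - 85 g}{3} = 850 - \frac{85 g}{3}$)
$y{\left(n \right)} = \sqrt{-1 + n}$
$\frac{24032}{-14321} + \frac{u{\left(41 \right)}}{\left(127 + 132\right) 3 \left(-5\right) y{\left(-2 \right)}} = \frac{24032}{-14321} + \frac{850 - \frac{3485}{3}}{\left(127 + 132\right) 3 \left(-5\right) \sqrt{-1 - 2}} = 24032 \left(- \frac{1}{14321}\right) + \frac{850 - \frac{3485}{3}}{259 \left(- 15 \sqrt{-3}\right)} = - \frac{24032}{14321} - \frac{935}{3 \cdot 259 \left(- 15 i \sqrt{3}\right)} = - \frac{24032}{14321} - \frac{935}{3 \left(- 3885 i \sqrt{3}\right)} = - \frac{24032}{14321} - \frac{935 \frac{i \sqrt{3}}{11655}}{3} = - \frac{24032}{14321} - \frac{187 i \sqrt{3}}{6993}$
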